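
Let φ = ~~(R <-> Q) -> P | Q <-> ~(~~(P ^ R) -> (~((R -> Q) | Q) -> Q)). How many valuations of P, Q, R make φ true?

2

P | Q | R || φ
T | T | T || F
T | T | F || F
T | F | T || F
T | F | F || F
F | T | T || F
F | T | F || F
F | F | T || T
F | F | F || T
The formula is true on 2 of the 8 rows.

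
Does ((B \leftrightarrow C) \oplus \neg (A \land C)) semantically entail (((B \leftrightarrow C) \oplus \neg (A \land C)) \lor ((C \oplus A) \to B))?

yes

A  B  C  |  φ  ψ
T  T  T  |  T  T
T  T  F  |  T  T
T  F  T  |  F  T
T  F  F  |  F  F
F  T  T  |  F  T
F  T  F  |  T  T
F  F  T  |  T  T
F  F  F  |  F  T
In every row where φ is true, ψ is also true, so φ ⊨ ψ.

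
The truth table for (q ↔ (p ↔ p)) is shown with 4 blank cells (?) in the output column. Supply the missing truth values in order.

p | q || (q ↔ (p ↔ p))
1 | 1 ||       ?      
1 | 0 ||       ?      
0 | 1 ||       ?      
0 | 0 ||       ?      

1, 0, 1, 0

Row p=1, q=1: (p ↔ p) = 1, so (q ↔ (p ↔ p)) = 1.
Row p=1, q=0: (p ↔ p) = 1, so (q ↔ (p ↔ p)) = 0.
Row p=0, q=1: (p ↔ p) = 1, so (q ↔ (p ↔ p)) = 1.
Row p=0, q=0: (p ↔ p) = 1, so (q ↔ (p ↔ p)) = 0.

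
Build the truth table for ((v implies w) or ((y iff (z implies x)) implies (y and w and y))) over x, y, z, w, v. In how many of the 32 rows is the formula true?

x  y  z  w  v  |  φ
1  1  1  1  1  |  1
1  1  1  1  0  |  1
1  1  1  0  1  |  0
1  1  1  0  0  |  1
1  1  0  1  1  |  1
1  1  0  1  0  |  1
1  1  0  0  1  |  0
1  1  0  0  0  |  1
1  0  1  1  1  |  1
1  0  1  1  0  |  1
1  0  1  0  1  |  1
1  0  1  0  0  |  1
1  0  0  1  1  |  1
1  0  0  1  0  |  1
1  0  0  0  1  |  1
1  0  0  0  0  |  1
0  1  1  1  1  |  1
0  1  1  1  0  |  1
0  1  1  0  1  |  1
0  1  1  0  0  |  1
0  1  0  1  1  |  1
0  1  0  1  0  |  1
0  1  0  0  1  |  0
0  1  0  0  0  |  1
0  0  1  1  1  |  1
0  0  1  1  0  |  1
0  0  1  0  1  |  0
0  0  1  0  0  |  1
0  0  0  1  1  |  1
0  0  0  1  0  |  1
0  0  0  0  1  |  1
0  0  0  0  0  |  1
The formula is true on 28 of the 32 rows.

28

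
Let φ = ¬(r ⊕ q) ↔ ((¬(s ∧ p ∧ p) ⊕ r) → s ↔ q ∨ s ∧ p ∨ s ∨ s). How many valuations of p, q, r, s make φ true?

p  q  r  s  |  φ
1  1  1  1  |  1
1  1  1  0  |  1
1  1  0  1  |  0
1  1  0  0  |  1
1  0  1  1  |  0
1  0  1  0  |  1
1  0  0  1  |  1
1  0  0  0  |  1
0  1  1  1  |  1
0  1  1  0  |  1
0  1  0  1  |  0
0  1  0  0  |  1
0  0  1  1  |  0
0  0  1  0  |  1
0  0  0  1  |  1
0  0  0  0  |  1
The formula is true on 12 of the 16 rows.

12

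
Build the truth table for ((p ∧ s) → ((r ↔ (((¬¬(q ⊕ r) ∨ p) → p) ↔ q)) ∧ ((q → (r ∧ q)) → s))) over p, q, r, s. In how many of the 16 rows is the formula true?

p  q  r  s  |  φ
T  T  T  T  |  T
T  T  T  F  |  T
T  T  F  T  |  F
T  T  F  F  |  T
T  F  T  T  |  F
T  F  T  F  |  T
T  F  F  T  |  T
T  F  F  F  |  T
F  T  T  T  |  T
F  T  T  F  |  T
F  T  F  T  |  T
F  T  F  F  |  T
F  F  T  T  |  T
F  F  T  F  |  T
F  F  F  T  |  T
F  F  F  F  |  T
The formula is true on 14 of the 16 rows.

14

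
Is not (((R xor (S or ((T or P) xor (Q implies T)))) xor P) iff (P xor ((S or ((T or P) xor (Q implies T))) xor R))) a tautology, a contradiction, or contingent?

P | Q | R | S | T | φ
- | - | - | - | - | -
1 | 1 | 1 | 1 | 1 | 0
1 | 1 | 1 | 1 | 0 | 0
1 | 1 | 1 | 0 | 1 | 0
1 | 1 | 1 | 0 | 0 | 0
1 | 1 | 0 | 1 | 1 | 0
1 | 1 | 0 | 1 | 0 | 0
1 | 1 | 0 | 0 | 1 | 0
1 | 1 | 0 | 0 | 0 | 0
1 | 0 | 1 | 1 | 1 | 0
1 | 0 | 1 | 1 | 0 | 0
1 | 0 | 1 | 0 | 1 | 0
1 | 0 | 1 | 0 | 0 | 0
1 | 0 | 0 | 1 | 1 | 0
1 | 0 | 0 | 1 | 0 | 0
1 | 0 | 0 | 0 | 1 | 0
1 | 0 | 0 | 0 | 0 | 0
0 | 1 | 1 | 1 | 1 | 0
0 | 1 | 1 | 1 | 0 | 0
0 | 1 | 1 | 0 | 1 | 0
0 | 1 | 1 | 0 | 0 | 0
0 | 1 | 0 | 1 | 1 | 0
0 | 1 | 0 | 1 | 0 | 0
0 | 1 | 0 | 0 | 1 | 0
0 | 1 | 0 | 0 | 0 | 0
0 | 0 | 1 | 1 | 1 | 0
0 | 0 | 1 | 1 | 0 | 0
0 | 0 | 1 | 0 | 1 | 0
0 | 0 | 1 | 0 | 0 | 0
0 | 0 | 0 | 1 | 1 | 0
0 | 0 | 0 | 1 | 0 | 0
0 | 0 | 0 | 0 | 1 | 0
0 | 0 | 0 | 0 | 0 | 0
Every row is 0, so the formula is a contradiction.

contradiction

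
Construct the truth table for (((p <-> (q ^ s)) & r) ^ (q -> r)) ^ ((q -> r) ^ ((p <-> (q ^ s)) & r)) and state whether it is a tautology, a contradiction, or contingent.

p | q | r | s || (q ^ s) | (p <-> (q ^ s)) | ((p <-> (q ^ s)) & r) | (q -> r) | φ
F | F | F | F ||    F    |        T        |           F           |    T     | F
F | F | F | T ||    T    |        F        |           F           |    T     | F
F | F | T | F ||    F    |        T        |           T           |    T     | F
F | F | T | T ||    T    |        F        |           F           |    T     | F
F | T | F | F ||    T    |        F        |           F           |    F     | F
F | T | F | T ||    F    |        T        |           F           |    F     | F
F | T | T | F ||    T    |        F        |           F           |    T     | F
F | T | T | T ||    F    |        T        |           T           |    T     | F
T | F | F | F ||    F    |        F        |           F           |    T     | F
T | F | F | T ||    T    |        T        |           F           |    T     | F
T | F | T | F ||    F    |        F        |           F           |    T     | F
T | F | T | T ||    T    |        T        |           T           |    T     | F
T | T | F | F ||    T    |        T        |           F           |    F     | F
T | T | F | T ||    F    |        F        |           F           |    F     | F
T | T | T | F ||    T    |        T        |           T           |    T     | F
T | T | T | T ||    F    |        F        |           F           |    T     | F
Every row is F, so the formula is a contradiction.

contradiction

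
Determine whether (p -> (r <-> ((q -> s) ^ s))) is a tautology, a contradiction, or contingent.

contingent

  p      q      r      s    |  (q -> s)  ((q -> s) ^ s)  (r <-> ((q -> s) ^ s))  (p -> (r <-> ((q -> s) ^ s)))
 True   True   True   True  |    True        False               False                       False            
 True   True   True  False  |   False        False               False                       False            
 True   True  False   True  |    True        False                True                        True            
 True   True  False  False  |   False        False                True                        True            
 True  False   True   True  |    True        False               False                       False            
 True  False   True  False  |    True         True                True                        True            
 True  False  False   True  |    True        False                True                        True            
 True  False  False  False  |    True         True               False                       False            
False   True   True   True  |    True        False               False                        True            
False   True   True  False  |   False        False               False                        True            
False   True  False   True  |    True        False                True                        True            
False   True  False  False  |   False        False                True                        True            
False  False   True   True  |    True        False               False                        True            
False  False   True  False  |    True         True                True                        True            
False  False  False   True  |    True        False                True                        True            
False  False  False  False  |    True         True               False                        True            
12 of 16 rows are True, so the formula is contingent.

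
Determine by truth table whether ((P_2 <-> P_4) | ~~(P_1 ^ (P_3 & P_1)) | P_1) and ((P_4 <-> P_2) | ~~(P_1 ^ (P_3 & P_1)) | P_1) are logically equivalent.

P_1 | P_2 | P_3 | P_4 | φ | ψ
--- | --- | --- | --- | - | -
 T  |  T  |  T  |  T  | T | T
 T  |  T  |  T  |  F  | T | T
 T  |  T  |  F  |  T  | T | T
 T  |  T  |  F  |  F  | T | T
 T  |  F  |  T  |  T  | T | T
 T  |  F  |  T  |  F  | T | T
 T  |  F  |  F  |  T  | T | T
 T  |  F  |  F  |  F  | T | T
 F  |  T  |  T  |  T  | T | T
 F  |  T  |  T  |  F  | F | F
 F  |  T  |  F  |  T  | T | T
 F  |  T  |  F  |  F  | F | F
 F  |  F  |  T  |  T  | F | F
 F  |  F  |  T  |  F  | T | T
 F  |  F  |  F  |  T  | F | F
 F  |  F  |  F  |  F  | T | T
The columns for φ and ψ agree on every row, so they are logically equivalent.

equivalent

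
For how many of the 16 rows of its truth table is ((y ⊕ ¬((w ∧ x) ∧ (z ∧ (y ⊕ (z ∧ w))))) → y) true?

x | y | z | w || (w ∧ x) | (z ∧ w) | (y ⊕ (z ∧ w)) | (z ∧ (y ⊕ (z ∧ w))) | φ
0 | 0 | 0 | 0 ||    0    |    0    |       0       |          0          | 0
0 | 0 | 0 | 1 ||    0    |    0    |       0       |          0          | 0
0 | 0 | 1 | 0 ||    0    |    0    |       0       |          0          | 0
0 | 0 | 1 | 1 ||    0    |    1    |       1       |          1          | 0
0 | 1 | 0 | 0 ||    0    |    0    |       1       |          0          | 1
0 | 1 | 0 | 1 ||    0    |    0    |       1       |          0          | 1
0 | 1 | 1 | 0 ||    0    |    0    |       1       |          1          | 1
0 | 1 | 1 | 1 ||    0    |    1    |       0       |          0          | 1
1 | 0 | 0 | 0 ||    0    |    0    |       0       |          0          | 0
1 | 0 | 0 | 1 ||    1    |    0    |       0       |          0          | 0
1 | 0 | 1 | 0 ||    0    |    0    |       0       |          0          | 0
1 | 0 | 1 | 1 ||    1    |    1    |       1       |          1          | 1
1 | 1 | 0 | 0 ||    0    |    0    |       1       |          0          | 1
1 | 1 | 0 | 1 ||    1    |    0    |       1       |          0          | 1
1 | 1 | 1 | 0 ||    0    |    0    |       1       |          1          | 1
1 | 1 | 1 | 1 ||    1    |    1    |       0       |          0          | 1
The formula is true on 9 of the 16 rows.

9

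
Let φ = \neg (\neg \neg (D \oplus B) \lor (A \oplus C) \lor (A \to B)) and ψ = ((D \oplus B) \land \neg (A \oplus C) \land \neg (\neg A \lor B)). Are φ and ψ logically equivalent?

not equivalent

A | B | C | D || φ | ψ
0 | 0 | 0 | 0 || 0 | 0
0 | 0 | 0 | 1 || 0 | 0
0 | 0 | 1 | 0 || 0 | 0
0 | 0 | 1 | 1 || 0 | 0
0 | 1 | 0 | 0 || 0 | 0
0 | 1 | 0 | 1 || 0 | 0
0 | 1 | 1 | 0 || 0 | 0
0 | 1 | 1 | 1 || 0 | 0
1 | 0 | 0 | 0 || 0 | 0
1 | 0 | 0 | 1 || 0 | 0
1 | 0 | 1 | 0 || 1 | 0
1 | 0 | 1 | 1 || 0 | 1
1 | 1 | 0 | 0 || 0 | 0
1 | 1 | 0 | 1 || 0 | 0
1 | 1 | 1 | 0 || 0 | 0
1 | 1 | 1 | 1 || 0 | 0
The columns differ at A=1, B=0, C=1, D=0 (φ=1, ψ=0), so they are not equivalent.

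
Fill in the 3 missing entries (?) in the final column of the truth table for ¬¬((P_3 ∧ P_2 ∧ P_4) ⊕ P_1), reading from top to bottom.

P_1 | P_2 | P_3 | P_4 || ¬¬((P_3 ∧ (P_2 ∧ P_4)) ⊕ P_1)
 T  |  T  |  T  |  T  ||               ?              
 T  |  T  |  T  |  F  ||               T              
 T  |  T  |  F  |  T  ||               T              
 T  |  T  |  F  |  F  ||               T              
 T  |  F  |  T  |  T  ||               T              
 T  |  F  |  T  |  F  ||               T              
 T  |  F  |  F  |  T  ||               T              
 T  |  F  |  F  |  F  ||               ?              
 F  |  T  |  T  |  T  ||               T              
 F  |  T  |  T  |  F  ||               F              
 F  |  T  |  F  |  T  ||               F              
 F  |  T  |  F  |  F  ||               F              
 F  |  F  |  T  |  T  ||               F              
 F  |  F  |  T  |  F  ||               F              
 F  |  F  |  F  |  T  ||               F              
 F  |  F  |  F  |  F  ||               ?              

F, T, F

Row P_1=T, P_2=T, P_3=T, P_4=T: ((P_3 ∧ P_2 ∧ P_4) ⊕ P_1) = F, ¬((P_3 ∧ P_2 ∧ P_4) ⊕ P_1) = T, so ¬¬((P_3 ∧ (P_2 ∧ P_4)) ⊕ P_1) = F.
Row P_1=T, P_2=F, P_3=F, P_4=F: ((P_3 ∧ P_2 ∧ P_4) ⊕ P_1) = T, ¬((P_3 ∧ P_2 ∧ P_4) ⊕ P_1) = F, so ¬¬((P_3 ∧ (P_2 ∧ P_4)) ⊕ P_1) = T.
Row P_1=F, P_2=F, P_3=F, P_4=F: ((P_3 ∧ P_2 ∧ P_4) ⊕ P_1) = F, ¬((P_3 ∧ P_2 ∧ P_4) ⊕ P_1) = T, so ¬¬((P_3 ∧ (P_2 ∧ P_4)) ⊕ P_1) = F.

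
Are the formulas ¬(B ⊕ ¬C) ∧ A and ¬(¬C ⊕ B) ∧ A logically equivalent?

A | B | C | φ | ψ
- | - | - | - | -
1 | 1 | 1 | 0 | 0
1 | 1 | 0 | 1 | 1
1 | 0 | 1 | 1 | 1
1 | 0 | 0 | 0 | 0
0 | 1 | 1 | 0 | 0
0 | 1 | 0 | 0 | 0
0 | 0 | 1 | 0 | 0
0 | 0 | 0 | 0 | 0
The columns for φ and ψ agree on every row, so they are logically equivalent.

equivalent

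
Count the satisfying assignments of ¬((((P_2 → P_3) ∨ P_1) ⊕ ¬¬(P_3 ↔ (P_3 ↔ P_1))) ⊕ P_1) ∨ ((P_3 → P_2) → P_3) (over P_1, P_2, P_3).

5

P_1 | P_2 | P_3 || φ
 0  |  0  |  0  || 0
 0  |  0  |  1  || 1
 0  |  1  |  0  || 1
 0  |  1  |  1  || 1
 1  |  0  |  0  || 0
 1  |  0  |  1  || 1
 1  |  1  |  0  || 0
 1  |  1  |  1  || 1
The formula is true on 5 of the 8 rows.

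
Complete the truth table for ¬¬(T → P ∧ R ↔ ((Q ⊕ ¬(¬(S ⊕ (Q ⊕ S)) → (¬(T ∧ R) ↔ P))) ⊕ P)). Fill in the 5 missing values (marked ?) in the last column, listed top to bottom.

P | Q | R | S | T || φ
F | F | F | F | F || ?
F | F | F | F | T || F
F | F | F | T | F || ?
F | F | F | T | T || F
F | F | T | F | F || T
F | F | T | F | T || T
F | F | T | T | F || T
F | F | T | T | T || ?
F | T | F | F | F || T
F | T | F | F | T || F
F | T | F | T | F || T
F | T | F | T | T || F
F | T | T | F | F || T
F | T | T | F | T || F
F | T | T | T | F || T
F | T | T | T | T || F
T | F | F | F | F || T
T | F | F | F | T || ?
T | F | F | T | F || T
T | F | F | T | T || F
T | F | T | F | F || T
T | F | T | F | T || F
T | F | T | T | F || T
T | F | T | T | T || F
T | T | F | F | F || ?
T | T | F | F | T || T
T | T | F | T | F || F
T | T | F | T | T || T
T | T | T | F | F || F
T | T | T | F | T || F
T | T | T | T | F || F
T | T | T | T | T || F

Row P=F, Q=F, R=F, S=F, T=F: (T → P ∧ R ↔ ((Q ⊕ ¬(¬(S ⊕ (Q ⊕ S)) → (¬(T ∧ R) ↔ P))) ⊕ P)) = T, ¬(T → P ∧ R ↔ ((Q ⊕ ¬(¬(S ⊕ (Q ⊕ S)) → (¬(T ∧ R) ↔ P))) ⊕ P)) = F, so the formula = T.
Row P=F, Q=F, R=F, S=T, T=F: (T → P ∧ R ↔ ((Q ⊕ ¬(¬(S ⊕ (Q ⊕ S)) → (¬(T ∧ R) ↔ P))) ⊕ P)) = T, ¬(T → P ∧ R ↔ ((Q ⊕ ¬(¬(S ⊕ (Q ⊕ S)) → (¬(T ∧ R) ↔ P))) ⊕ P)) = F, so the formula = T.
Row P=F, Q=F, R=T, S=T, T=T: (T → P ∧ R ↔ ((Q ⊕ ¬(¬(S ⊕ (Q ⊕ S)) → (¬(T ∧ R) ↔ P))) ⊕ P)) = T, ¬(T → P ∧ R ↔ ((Q ⊕ ¬(¬(S ⊕ (Q ⊕ S)) → (¬(T ∧ R) ↔ P))) ⊕ P)) = F, so the formula = T.
Row P=T, Q=F, R=F, S=F, T=T: (T → P ∧ R ↔ ((Q ⊕ ¬(¬(S ⊕ (Q ⊕ S)) → (¬(T ∧ R) ↔ P))) ⊕ P)) = F, ¬(T → P ∧ R ↔ ((Q ⊕ ¬(¬(S ⊕ (Q ⊕ S)) → (¬(T ∧ R) ↔ P))) ⊕ P)) = T, so the formula = F.
Row P=T, Q=T, R=F, S=F, T=F: (T → P ∧ R ↔ ((Q ⊕ ¬(¬(S ⊕ (Q ⊕ S)) → (¬(T ∧ R) ↔ P))) ⊕ P)) = F, ¬(T → P ∧ R ↔ ((Q ⊕ ¬(¬(S ⊕ (Q ⊕ S)) → (¬(T ∧ R) ↔ P))) ⊕ P)) = T, so the formula = F.

T, T, T, F, F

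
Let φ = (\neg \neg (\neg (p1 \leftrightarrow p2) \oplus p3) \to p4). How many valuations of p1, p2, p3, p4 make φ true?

p1 | p2 | p3 | p4 | (p1 \leftrightarrow p2) | \neg (p1 \leftrightarrow p2) | φ
-- | -- | -- | -- | ----------------------- | ---------------------------- | -
T  | T  | T  | T  |            T            |              F               | T
T  | T  | T  | F  |            T            |              F               | F
T  | T  | F  | T  |            T            |              F               | T
T  | T  | F  | F  |            T            |              F               | T
T  | F  | T  | T  |            F            |              T               | T
T  | F  | T  | F  |            F            |              T               | T
T  | F  | F  | T  |            F            |              T               | T
T  | F  | F  | F  |            F            |              T               | F
F  | T  | T  | T  |            F            |              T               | T
F  | T  | T  | F  |            F            |              T               | T
F  | T  | F  | T  |            F            |              T               | T
F  | T  | F  | F  |            F            |              T               | F
F  | F  | T  | T  |            T            |              F               | T
F  | F  | T  | F  |            T            |              F               | F
F  | F  | F  | T  |            T            |              F               | T
F  | F  | F  | F  |            T            |              F               | T
The formula is true on 12 of the 16 rows.

12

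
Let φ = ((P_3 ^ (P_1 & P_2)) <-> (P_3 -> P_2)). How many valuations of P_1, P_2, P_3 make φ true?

P_1 | P_2 | P_3 || φ
 T  |  T  |  T  || F
 T  |  T  |  F  || T
 T  |  F  |  T  || F
 T  |  F  |  F  || F
 F  |  T  |  T  || T
 F  |  T  |  F  || F
 F  |  F  |  T  || F
 F  |  F  |  F  || F
The formula is true on 2 of the 8 rows.

2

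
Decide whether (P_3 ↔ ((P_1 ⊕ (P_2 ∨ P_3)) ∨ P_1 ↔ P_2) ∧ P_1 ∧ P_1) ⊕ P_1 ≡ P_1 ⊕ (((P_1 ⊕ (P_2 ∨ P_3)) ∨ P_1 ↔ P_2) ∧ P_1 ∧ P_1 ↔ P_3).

P_1 | P_2 | P_3 | φ | ψ
--- | --- | --- | - | -
 T  |  T  |  T  | F | F
 T  |  T  |  F  | T | T
 T  |  F  |  T  | T | T
 T  |  F  |  F  | F | F
 F  |  T  |  T  | F | F
 F  |  T  |  F  | T | T
 F  |  F  |  T  | F | F
 F  |  F  |  F  | T | T
The columns for φ and ψ agree on every row, so they are logically equivalent.

equivalent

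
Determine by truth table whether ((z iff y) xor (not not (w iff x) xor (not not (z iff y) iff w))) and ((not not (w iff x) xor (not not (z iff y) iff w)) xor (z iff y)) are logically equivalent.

equivalent

x | y | z | w || φ | ψ
1 | 1 | 1 | 1 || 1 | 1
1 | 1 | 1 | 0 || 1 | 1
1 | 1 | 0 | 1 || 1 | 1
1 | 1 | 0 | 0 || 1 | 1
1 | 0 | 1 | 1 || 1 | 1
1 | 0 | 1 | 0 || 1 | 1
1 | 0 | 0 | 1 || 1 | 1
1 | 0 | 0 | 0 || 1 | 1
0 | 1 | 1 | 1 || 0 | 0
0 | 1 | 1 | 0 || 0 | 0
0 | 1 | 0 | 1 || 0 | 0
0 | 1 | 0 | 0 || 0 | 0
0 | 0 | 1 | 1 || 0 | 0
0 | 0 | 1 | 0 || 0 | 0
0 | 0 | 0 | 1 || 0 | 0
0 | 0 | 0 | 0 || 0 | 0
The columns for φ and ψ agree on every row, so they are logically equivalent.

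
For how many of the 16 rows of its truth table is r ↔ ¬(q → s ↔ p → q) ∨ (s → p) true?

8

p  q  r  s  |  (q → s)  (p → q)  ((q → s) ↔ (p → q))  ¬((q → s) ↔ (p → q))  (s → p)  (r ↔ (¬((q → s) ↔ (p → q)) ∨ (s → p)))
1  1  1  1  |     1        1              1                    0               1                       1                   
1  1  1  0  |     0        1              0                    1               1                       1                   
1  1  0  1  |     1        1              1                    0               1                       0                   
1  1  0  0  |     0        1              0                    1               1                       0                   
1  0  1  1  |     1        0              0                    1               1                       1                   
1  0  1  0  |     1        0              0                    1               1                       1                   
1  0  0  1  |     1        0              0                    1               1                       0                   
1  0  0  0  |     1        0              0                    1               1                       0                   
0  1  1  1  |     1        1              1                    0               0                       0                   
0  1  1  0  |     0        1              0                    1               1                       1                   
0  1  0  1  |     1        1              1                    0               0                       1                   
0  1  0  0  |     0        1              0                    1               1                       0                   
0  0  1  1  |     1        1              1                    0               0                       0                   
0  0  1  0  |     1        1              1                    0               1                       1                   
0  0  0  1  |     1        1              1                    0               0                       1                   
0  0  0  0  |     1        1              1                    0               1                       0                   
The formula is true on 8 of the 16 rows.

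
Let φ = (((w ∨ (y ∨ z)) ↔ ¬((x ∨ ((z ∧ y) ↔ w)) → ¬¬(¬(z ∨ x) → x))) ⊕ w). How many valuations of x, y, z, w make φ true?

x | y | z | w | φ
- | - | - | - | -
F | F | F | F | F
F | F | F | T | T
F | F | T | F | F
F | F | T | T | T
F | T | F | F | T
F | T | F | T | T
F | T | T | F | F
F | T | T | T | T
T | F | F | F | T
T | F | F | T | T
T | F | T | F | F
T | F | T | T | T
T | T | F | F | F
T | T | F | T | T
T | T | T | F | F
T | T | T | T | T
The formula is true on 10 of the 16 rows.

10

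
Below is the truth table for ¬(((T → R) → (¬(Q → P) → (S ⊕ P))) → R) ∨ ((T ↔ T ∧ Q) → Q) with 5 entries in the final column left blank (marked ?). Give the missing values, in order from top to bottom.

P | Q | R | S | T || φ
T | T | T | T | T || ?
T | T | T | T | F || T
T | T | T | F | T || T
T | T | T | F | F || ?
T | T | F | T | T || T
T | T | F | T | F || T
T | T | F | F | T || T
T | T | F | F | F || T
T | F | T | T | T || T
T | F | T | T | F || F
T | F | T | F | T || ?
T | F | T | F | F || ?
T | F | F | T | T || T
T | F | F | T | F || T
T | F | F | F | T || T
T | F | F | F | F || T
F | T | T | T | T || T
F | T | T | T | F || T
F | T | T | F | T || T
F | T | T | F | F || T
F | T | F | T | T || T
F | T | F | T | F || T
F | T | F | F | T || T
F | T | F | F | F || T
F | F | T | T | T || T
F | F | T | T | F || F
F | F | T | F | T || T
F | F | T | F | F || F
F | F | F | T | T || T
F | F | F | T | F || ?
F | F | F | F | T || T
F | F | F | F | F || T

Row P=T, Q=T, R=T, S=T, T=T: ¬(((T → R) → (¬(Q → P) → (S ⊕ P))) → R) = F, ((T ↔ T ∧ Q) → Q) = T, so the formula = T.
Row P=T, Q=T, R=T, S=F, T=F: ¬(((T → R) → (¬(Q → P) → (S ⊕ P))) → R) = F, ((T ↔ T ∧ Q) → Q) = T, so the formula = T.
Row P=T, Q=F, R=T, S=F, T=T: ¬(((T → R) → (¬(Q → P) → (S ⊕ P))) → R) = F, ((T ↔ T ∧ Q) → Q) = T, so the formula = T.
Row P=T, Q=F, R=T, S=F, T=F: ¬(((T → R) → (¬(Q → P) → (S ⊕ P))) → R) = F, ((T ↔ T ∧ Q) → Q) = F, so the formula = F.
Row P=F, Q=F, R=F, S=T, T=F: ¬(((T → R) → (¬(Q → P) → (S ⊕ P))) → R) = T, ((T ↔ T ∧ Q) → Q) = F, so the formula = T.

T, T, T, F, T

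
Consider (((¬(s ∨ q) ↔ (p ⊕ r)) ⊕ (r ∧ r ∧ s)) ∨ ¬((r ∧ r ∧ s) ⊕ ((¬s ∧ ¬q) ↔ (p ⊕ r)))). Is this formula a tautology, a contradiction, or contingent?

p | q | r | s || φ
T | T | T | T || T
T | T | T | F || T
T | T | F | T || T
T | T | F | F || T
T | F | T | T || T
T | F | T | F || T
T | F | F | T || T
T | F | F | F || T
F | T | T | T || T
F | T | T | F || T
F | T | F | T || T
F | T | F | F || T
F | F | T | T || T
F | F | T | F || T
F | F | F | T || T
F | F | F | F || T
Every row is T, so the formula is a tautology.

tautology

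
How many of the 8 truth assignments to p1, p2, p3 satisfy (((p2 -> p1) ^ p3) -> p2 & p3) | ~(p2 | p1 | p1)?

p1  p2  p3     (p2 -> p1)  ((p2 -> p1) ^ p3)  (p2 & p3)  (p1 | p1)  (p2 | (p1 | p1))  ~(p2 | (p1 | p1))  φ
0   0   0          1               1              0          0             0                  1          1
0   0   1          1               0              0          0             0                  1          1
0   1   0          0               0              0          0             1                  0          1
0   1   1          0               1              1          0             1                  0          1
1   0   0          1               1              0          1             1                  0          0
1   0   1          1               0              0          1             1                  0          1
1   1   0          1               1              0          1             1                  0          0
1   1   1          1               0              1          1             1                  0          1
The formula is true on 6 of the 8 rows.

6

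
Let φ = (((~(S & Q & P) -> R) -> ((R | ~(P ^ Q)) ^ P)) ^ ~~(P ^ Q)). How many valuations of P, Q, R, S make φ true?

7

P  Q  R  S     (S & Q & P)  ~(S & Q & P)  (~(S & Q & P) -> R)  (P ^ Q)  ~(P ^ Q)  (R | ~(P ^ Q))  ((R | ~(P ^ Q)) ^ P)  ~~(P ^ Q)  φ
T  T  T  T          T            F                 T              F        T            T                  F                F      F
T  T  T  F          F            T                 T              F        T            T                  F                F      F
T  T  F  T          T            F                 T              F        T            T                  F                F      F
T  T  F  F          F            T                 F              F        T            T                  F                F      T
T  F  T  T          F            T                 T              T        F            T                  F                T      T
T  F  T  F          F            T                 T              T        F            T                  F                T      T
T  F  F  T          F            T                 F              T        F            F                  T                T      F
T  F  F  F          F            T                 F              T        F            F                  T                T      F
F  T  T  T          F            T                 T              T        F            T                  T                T      F
F  T  T  F          F            T                 T              T        F            T                  T                T      F
F  T  F  T          F            T                 F              T        F            F                  F                T      F
F  T  F  F          F            T                 F              T        F            F                  F                T      F
F  F  T  T          F            T                 T              F        T            T                  T                F      T
F  F  T  F          F            T                 T              F        T            T                  T                F      T
F  F  F  T          F            T                 F              F        T            T                  T                F      T
F  F  F  F          F            T                 F              F        T            T                  T                F      T
The formula is true on 7 of the 16 rows.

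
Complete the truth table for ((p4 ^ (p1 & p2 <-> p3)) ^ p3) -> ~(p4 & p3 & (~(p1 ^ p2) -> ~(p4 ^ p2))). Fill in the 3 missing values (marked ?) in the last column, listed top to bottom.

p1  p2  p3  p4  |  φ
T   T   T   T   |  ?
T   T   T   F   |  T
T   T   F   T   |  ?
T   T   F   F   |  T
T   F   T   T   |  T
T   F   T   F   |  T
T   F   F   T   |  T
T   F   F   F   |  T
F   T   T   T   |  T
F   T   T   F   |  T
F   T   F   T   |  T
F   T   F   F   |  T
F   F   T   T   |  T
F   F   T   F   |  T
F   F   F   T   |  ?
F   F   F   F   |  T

F, T, T

Row p1=T, p2=T, p3=T, p4=T: ((p4 ^ (p1 & p2 <-> p3)) ^ p3) = T, ~(p4 & p3 & (~(p1 ^ p2) -> ~(p4 ^ p2))) = F, so the formula = F.
Row p1=T, p2=T, p3=F, p4=T: ((p4 ^ (p1 & p2 <-> p3)) ^ p3) = T, ~(p4 & p3 & (~(p1 ^ p2) -> ~(p4 ^ p2))) = T, so the formula = T.
Row p1=F, p2=F, p3=F, p4=T: ((p4 ^ (p1 & p2 <-> p3)) ^ p3) = F, ~(p4 & p3 & (~(p1 ^ p2) -> ~(p4 ^ p2))) = T, so the formula = T.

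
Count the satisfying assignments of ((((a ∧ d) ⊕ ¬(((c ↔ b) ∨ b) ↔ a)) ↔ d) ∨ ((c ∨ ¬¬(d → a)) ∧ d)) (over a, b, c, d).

12

a | b | c | d | (a ∧ d) | (c ↔ b) | ((c ↔ b) ∨ b) | (((c ↔ b) ∨ b) ↔ a) | ¬(((c ↔ b) ∨ b) ↔ a) | (d → a) | ¬(d → a) | ¬¬(d → a) | (c ∨ ¬¬(d → a)) | ((c ∨ ¬¬(d → a)) ∧ d) | φ
- | - | - | - | ------- | ------- | ------------- | ------------------- | -------------------- | ------- | -------- | --------- | --------------- | --------------------- | -
0 | 0 | 0 | 0 |    0    |    1    |       1       |          0          |          1           |    1    |    0     |     1     |        1        |           0           | 0
0 | 0 | 0 | 1 |    0    |    1    |       1       |          0          |          1           |    0    |    1     |     0     |        0        |           0           | 1
0 | 0 | 1 | 0 |    0    |    0    |       0       |          1          |          0           |    1    |    0     |     1     |        1        |           0           | 1
0 | 0 | 1 | 1 |    0    |    0    |       0       |          1          |          0           |    0    |    1     |     0     |        1        |           1           | 1
0 | 1 | 0 | 0 |    0    |    0    |       1       |          0          |          1           |    1    |    0     |     1     |        1        |           0           | 0
0 | 1 | 0 | 1 |    0    |    0    |       1       |          0          |          1           |    0    |    1     |     0     |        0        |           0           | 1
0 | 1 | 1 | 0 |    0    |    1    |       1       |          0          |          1           |    1    |    0     |     1     |        1        |           0           | 0
0 | 1 | 1 | 1 |    0    |    1    |       1       |          0          |          1           |    0    |    1     |     0     |        1        |           1           | 1
1 | 0 | 0 | 0 |    0    |    1    |       1       |          1          |          0           |    1    |    0     |     1     |        1        |           0           | 1
1 | 0 | 0 | 1 |    1    |    1    |       1       |          1          |          0           |    1    |    0     |     1     |        1        |           1           | 1
1 | 0 | 1 | 0 |    0    |    0    |       0       |          0          |          1           |    1    |    0     |     1     |        1        |           0           | 0
1 | 0 | 1 | 1 |    1    |    0    |       0       |          0          |          1           |    1    |    0     |     1     |        1        |           1           | 1
1 | 1 | 0 | 0 |    0    |    0    |       1       |          1          |          0           |    1    |    0     |     1     |        1        |           0           | 1
1 | 1 | 0 | 1 |    1    |    0    |       1       |          1          |          0           |    1    |    0     |     1     |        1        |           1           | 1
1 | 1 | 1 | 0 |    0    |    1    |       1       |          1          |          0           |    1    |    0     |     1     |        1        |           0           | 1
1 | 1 | 1 | 1 |    1    |    1    |       1       |          1          |          0           |    1    |    0     |     1     |        1        |           1           | 1
The formula is true on 12 of the 16 rows.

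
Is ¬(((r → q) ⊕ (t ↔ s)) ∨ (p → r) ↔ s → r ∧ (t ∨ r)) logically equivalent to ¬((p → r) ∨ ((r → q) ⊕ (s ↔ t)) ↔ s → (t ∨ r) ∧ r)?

equivalent

p | q | r | s | t | φ | ψ
- | - | - | - | - | - | -
F | F | F | F | F | F | F
F | F | F | F | T | F | F
F | F | F | T | F | T | T
F | F | F | T | T | T | T
F | F | T | F | F | F | F
F | F | T | F | T | F | F
F | F | T | T | F | F | F
F | F | T | T | T | F | F
F | T | F | F | F | F | F
F | T | F | F | T | F | F
F | T | F | T | F | T | T
F | T | F | T | T | T | T
F | T | T | F | F | F | F
F | T | T | F | T | F | F
F | T | T | T | F | F | F
F | T | T | T | T | F | F
T | F | F | F | F | T | T
T | F | F | F | T | F | F
T | F | F | T | F | T | T
T | F | F | T | T | F | F
T | F | T | F | F | F | F
T | F | T | F | T | F | F
T | F | T | T | F | F | F
T | F | T | T | T | F | F
T | T | F | F | F | T | T
T | T | F | F | T | F | F
T | T | F | T | F | T | T
T | T | F | T | T | F | F
T | T | T | F | F | F | F
T | T | T | F | T | F | F
T | T | T | T | F | F | F
T | T | T | T | T | F | F
The columns for φ and ψ agree on every row, so they are logically equivalent.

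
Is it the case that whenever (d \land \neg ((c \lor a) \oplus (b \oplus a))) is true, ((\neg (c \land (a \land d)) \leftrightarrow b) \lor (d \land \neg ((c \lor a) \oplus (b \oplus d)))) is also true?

a | b | c | d | φ | ψ
- | - | - | - | - | -
T | T | T | T | F | F
T | T | T | F | F | T
T | T | F | T | F | T
T | T | F | F | F | T
T | F | T | T | T | T
T | F | T | F | F | F
T | F | F | T | T | T
T | F | F | F | F | F
F | T | T | T | T | T
F | T | T | F | F | T
F | T | F | T | F | T
F | T | F | F | F | T
F | F | T | T | F | T
F | F | T | F | F | F
F | F | F | T | T | F
F | F | F | F | F | F
At a=F, b=F, c=F, d=T we have φ true but ψ false, so φ does not entail ψ.

no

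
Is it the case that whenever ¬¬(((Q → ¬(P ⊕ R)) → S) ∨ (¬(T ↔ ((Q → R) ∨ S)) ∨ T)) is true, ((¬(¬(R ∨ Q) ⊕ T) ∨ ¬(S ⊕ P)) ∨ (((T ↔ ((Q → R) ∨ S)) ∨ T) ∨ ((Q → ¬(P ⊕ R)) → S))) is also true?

no

P  Q  R  S  T  |  φ  ψ
F  F  F  F  F  |  T  T
F  F  F  F  T  |  T  T
F  F  F  T  F  |  T  T
F  F  F  T  T  |  T  T
F  F  T  F  F  |  T  T
F  F  T  F  T  |  T  T
F  F  T  T  F  |  T  T
F  F  T  T  T  |  T  T
F  T  F  F  F  |  F  T
F  T  F  F  T  |  T  T
F  T  F  T  F  |  T  T
F  T  F  T  T  |  T  T
F  T  T  F  F  |  T  T
F  T  T  F  T  |  T  T
F  T  T  T  F  |  T  T
F  T  T  T  T  |  T  T
T  F  F  F  F  |  T  F
T  F  F  F  T  |  T  T
T  F  F  T  F  |  T  T
T  F  F  T  T  |  T  T
T  F  T  F  F  |  T  T
T  F  T  F  T  |  T  T
T  F  T  T  F  |  T  T
T  F  T  T  T  |  T  T
T  T  F  F  F  |  T  T
T  T  F  F  T  |  T  T
T  T  F  T  F  |  T  T
T  T  F  T  T  |  T  T
T  T  T  F  F  |  T  T
T  T  T  F  T  |  T  T
T  T  T  T  F  |  T  T
T  T  T  T  T  |  T  T
At P=T, Q=F, R=F, S=F, T=F we have φ true but ψ false, so φ does not entail ψ.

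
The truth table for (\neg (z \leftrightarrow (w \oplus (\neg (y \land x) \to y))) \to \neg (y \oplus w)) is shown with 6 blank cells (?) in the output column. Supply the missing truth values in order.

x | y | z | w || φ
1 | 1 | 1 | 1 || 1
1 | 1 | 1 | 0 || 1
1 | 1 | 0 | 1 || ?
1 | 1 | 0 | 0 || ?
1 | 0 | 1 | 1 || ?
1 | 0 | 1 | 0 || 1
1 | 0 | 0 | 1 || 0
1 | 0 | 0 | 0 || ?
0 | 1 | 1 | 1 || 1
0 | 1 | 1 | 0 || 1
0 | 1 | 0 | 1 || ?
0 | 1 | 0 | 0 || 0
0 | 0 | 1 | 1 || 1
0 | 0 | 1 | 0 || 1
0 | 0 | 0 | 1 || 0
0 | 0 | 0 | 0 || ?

1, 0, 1, 1, 1, 1

Row x=1, y=1, z=0, w=1: \neg (z \leftrightarrow (w \oplus (\neg (y \land x) \to y))) = 0, \neg (y \oplus w) = 1, so the formula = 1.
Row x=1, y=1, z=0, w=0: \neg (z \leftrightarrow (w \oplus (\neg (y \land x) \to y))) = 1, \neg (y \oplus w) = 0, so the formula = 0.
Row x=1, y=0, z=1, w=1: \neg (z \leftrightarrow (w \oplus (\neg (y \land x) \to y))) = 0, \neg (y \oplus w) = 0, so the formula = 1.
Row x=1, y=0, z=0, w=0: \neg (z \leftrightarrow (w \oplus (\neg (y \land x) \to y))) = 0, \neg (y \oplus w) = 1, so the formula = 1.
Row x=0, y=1, z=0, w=1: \neg (z \leftrightarrow (w \oplus (\neg (y \land x) \to y))) = 0, \neg (y \oplus w) = 1, so the formula = 1.
Row x=0, y=0, z=0, w=0: \neg (z \leftrightarrow (w \oplus (\neg (y \land x) \to y))) = 0, \neg (y \oplus w) = 1, so the formula = 1.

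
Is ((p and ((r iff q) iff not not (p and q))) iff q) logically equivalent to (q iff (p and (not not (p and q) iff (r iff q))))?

equivalent

  p   |   q   |   r   |   φ   |   ψ  
----- | ----- | ----- | ----- | -----
False | False | False |  True |  True
False | False |  True |  True |  True
False |  True | False | False | False
False |  True |  True | False | False
 True | False | False |  True |  True
 True | False |  True | False | False
 True |  True | False | False | False
 True |  True |  True |  True |  True
The columns for φ and ψ agree on every row, so they are logically equivalent.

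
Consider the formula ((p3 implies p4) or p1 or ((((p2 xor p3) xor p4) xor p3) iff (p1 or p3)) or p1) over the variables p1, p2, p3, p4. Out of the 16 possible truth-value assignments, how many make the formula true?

  p1     p2     p3     p4   |    φ  
 True   True   True   True  |   True
 True   True   True  False  |   True
 True   True  False   True  |   True
 True   True  False  False  |   True
 True  False   True   True  |   True
 True  False   True  False  |   True
 True  False  False   True  |   True
 True  False  False  False  |   True
False   True   True   True  |   True
False   True   True  False  |   True
False   True  False   True  |   True
False   True  False  False  |   True
False  False   True   True  |   True
False  False   True  False  |  False
False  False  False   True  |   True
False  False  False  False  |   True
The formula is true on 15 of the 16 rows.

15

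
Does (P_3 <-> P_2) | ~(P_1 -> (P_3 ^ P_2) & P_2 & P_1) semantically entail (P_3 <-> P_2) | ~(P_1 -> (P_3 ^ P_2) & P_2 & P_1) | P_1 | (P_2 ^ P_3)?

yes

P_1 | P_2 | P_3 | φ | ψ
--- | --- | --- | - | -
 0  |  0  |  0  | 1 | 1
 0  |  0  |  1  | 0 | 1
 0  |  1  |  0  | 0 | 1
 0  |  1  |  1  | 1 | 1
 1  |  0  |  0  | 1 | 1
 1  |  0  |  1  | 1 | 1
 1  |  1  |  0  | 0 | 1
 1  |  1  |  1  | 1 | 1
In every row where φ is true, ψ is also true, so φ ⊨ ψ.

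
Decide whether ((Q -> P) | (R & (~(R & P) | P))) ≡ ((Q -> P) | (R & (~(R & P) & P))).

P | Q | R || φ | ψ
F | F | F || T | T
F | F | T || T | T
F | T | F || F | F
F | T | T || T | F
T | F | F || T | T
T | F | T || T | T
T | T | F || T | T
T | T | T || T | T
The columns differ at P=F, Q=T, R=T (φ=T, ψ=F), so they are not equivalent.

not equivalent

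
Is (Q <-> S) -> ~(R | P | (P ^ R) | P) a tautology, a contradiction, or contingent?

P  Q  R  S     (Q <-> S)  (P ^ R)  (P | (P ^ R))  (R | (P | (P ^ R)) | P)  ~(R | (P | (P ^ R)) | P)  φ
0  0  0  0         1         0           0                   0                        1              1
0  0  0  1         0         0           0                   0                        1              1
0  0  1  0         1         1           1                   1                        0              0
0  0  1  1         0         1           1                   1                        0              1
0  1  0  0         0         0           0                   0                        1              1
0  1  0  1         1         0           0                   0                        1              1
0  1  1  0         0         1           1                   1                        0              1
0  1  1  1         1         1           1                   1                        0              0
1  0  0  0         1         1           1                   1                        0              0
1  0  0  1         0         1           1                   1                        0              1
1  0  1  0         1         0           1                   1                        0              0
1  0  1  1         0         0           1                   1                        0              1
1  1  0  0         0         1           1                   1                        0              1
1  1  0  1         1         1           1                   1                        0              0
1  1  1  0         0         0           1                   1                        0              1
1  1  1  1         1         0           1                   1                        0              0
10 of 16 rows are 1, so the formula is contingent.

contingent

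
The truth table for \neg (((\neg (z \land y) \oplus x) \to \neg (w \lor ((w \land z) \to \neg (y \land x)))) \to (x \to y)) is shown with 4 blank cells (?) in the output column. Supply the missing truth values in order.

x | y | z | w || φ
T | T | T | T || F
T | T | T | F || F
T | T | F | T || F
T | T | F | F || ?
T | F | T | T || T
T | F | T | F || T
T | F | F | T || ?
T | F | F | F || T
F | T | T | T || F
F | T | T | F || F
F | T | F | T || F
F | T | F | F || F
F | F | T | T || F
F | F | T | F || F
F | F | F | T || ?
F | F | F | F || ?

Row 4: ((\neg (z \land y) \oplus x) \to \neg (w \lor ((w \land z) \to \neg (y \land x)))) = T, (x \to y) = T, (((\neg (z \land y) \oplus x) \to \neg (w \lor ((w \land z) \to \neg (y \land x)))) \to (x \to y)) = T, so the formula = F.
Row 7: ((\neg (z \land y) \oplus x) \to \neg (w \lor ((w \land z) \to \neg (y \land x)))) = T, (x \to y) = F, (((\neg (z \land y) \oplus x) \to \neg (w \lor ((w \land z) \to \neg (y \land x)))) \to (x \to y)) = F, so the formula = T.
Row 15: ((\neg (z \land y) \oplus x) \to \neg (w \lor ((w \land z) \to \neg (y \land x)))) = F, (x \to y) = T, (((\neg (z \land y) \oplus x) \to \neg (w \lor ((w \land z) \to \neg (y \land x)))) \to (x \to y)) = T, so the formula = F.
Row 16: ((\neg (z \land y) \oplus x) \to \neg (w \lor ((w \land z) \to \neg (y \land x)))) = F, (x \to y) = T, (((\neg (z \land y) \oplus x) \to \neg (w \lor ((w \land z) \to \neg (y \land x)))) \to (x \to y)) = T, so the formula = F.

F, T, F, F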